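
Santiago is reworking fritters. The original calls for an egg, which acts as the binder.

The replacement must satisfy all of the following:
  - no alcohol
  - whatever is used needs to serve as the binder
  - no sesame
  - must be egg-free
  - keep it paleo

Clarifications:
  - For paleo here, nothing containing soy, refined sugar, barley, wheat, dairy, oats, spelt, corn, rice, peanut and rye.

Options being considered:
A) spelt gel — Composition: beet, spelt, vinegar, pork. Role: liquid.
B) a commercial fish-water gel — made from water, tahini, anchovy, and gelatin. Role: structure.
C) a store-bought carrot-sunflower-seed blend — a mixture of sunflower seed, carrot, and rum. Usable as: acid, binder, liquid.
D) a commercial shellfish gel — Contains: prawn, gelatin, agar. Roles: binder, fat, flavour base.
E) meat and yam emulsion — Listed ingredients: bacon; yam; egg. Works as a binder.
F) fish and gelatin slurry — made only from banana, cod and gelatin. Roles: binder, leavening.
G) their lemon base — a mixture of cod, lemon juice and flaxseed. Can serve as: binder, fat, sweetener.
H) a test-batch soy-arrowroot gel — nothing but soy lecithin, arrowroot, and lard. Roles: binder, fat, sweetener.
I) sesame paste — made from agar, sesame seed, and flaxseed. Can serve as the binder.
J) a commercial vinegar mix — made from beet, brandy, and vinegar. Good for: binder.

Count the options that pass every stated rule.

3

A: not usable as a binder; has spelt, so not paleo — out
B: not usable as a binder; has tahini, so not sesame-free — out
C: has rum, so not alcohol-free — reject
D: only gelatin, prawn, and agar; none excluded — valid
E: has egg, so not egg-free — reject
F: works as a binder, no egg, no sesame — valid
G: only cod, lemon juice and flaxseed; none excluded — OK
H: has soy lecithin, so not paleo — no
I: has sesame seed, so not sesame-free — reject
J: has brandy, so not alcohol-free — reject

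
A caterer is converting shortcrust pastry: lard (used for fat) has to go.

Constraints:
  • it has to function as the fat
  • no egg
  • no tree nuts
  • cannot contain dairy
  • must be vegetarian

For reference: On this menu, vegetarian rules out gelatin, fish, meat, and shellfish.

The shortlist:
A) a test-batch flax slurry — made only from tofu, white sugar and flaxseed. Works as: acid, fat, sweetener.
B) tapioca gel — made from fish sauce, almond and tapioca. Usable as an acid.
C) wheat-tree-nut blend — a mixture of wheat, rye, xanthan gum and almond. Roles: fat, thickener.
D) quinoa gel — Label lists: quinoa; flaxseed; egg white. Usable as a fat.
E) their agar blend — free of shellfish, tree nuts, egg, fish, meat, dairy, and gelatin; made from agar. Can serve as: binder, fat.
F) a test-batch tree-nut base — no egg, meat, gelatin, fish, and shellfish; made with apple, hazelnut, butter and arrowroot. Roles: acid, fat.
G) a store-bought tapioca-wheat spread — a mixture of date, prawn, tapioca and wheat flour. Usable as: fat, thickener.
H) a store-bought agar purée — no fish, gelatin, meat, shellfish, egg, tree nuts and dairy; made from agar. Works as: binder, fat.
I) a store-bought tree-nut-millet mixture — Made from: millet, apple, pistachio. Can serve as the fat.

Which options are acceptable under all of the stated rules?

A, E, H

A: all constraints satisfied — OK
B: not usable as a fat; has fish sauce, so not vegetarian (and 1 more) — no
C: has almond, so not tree-nut-free — out
D: has egg white, so not egg-free — no
E: no dairy, vegetarian — valid
F: has hazelnut, so not tree-nut-free; has butter, so not dairy-free — out
G: has prawn, so not vegetarian — out
H: all constraints satisfied — valid
I: has pistachio, so not tree-nut-free — reject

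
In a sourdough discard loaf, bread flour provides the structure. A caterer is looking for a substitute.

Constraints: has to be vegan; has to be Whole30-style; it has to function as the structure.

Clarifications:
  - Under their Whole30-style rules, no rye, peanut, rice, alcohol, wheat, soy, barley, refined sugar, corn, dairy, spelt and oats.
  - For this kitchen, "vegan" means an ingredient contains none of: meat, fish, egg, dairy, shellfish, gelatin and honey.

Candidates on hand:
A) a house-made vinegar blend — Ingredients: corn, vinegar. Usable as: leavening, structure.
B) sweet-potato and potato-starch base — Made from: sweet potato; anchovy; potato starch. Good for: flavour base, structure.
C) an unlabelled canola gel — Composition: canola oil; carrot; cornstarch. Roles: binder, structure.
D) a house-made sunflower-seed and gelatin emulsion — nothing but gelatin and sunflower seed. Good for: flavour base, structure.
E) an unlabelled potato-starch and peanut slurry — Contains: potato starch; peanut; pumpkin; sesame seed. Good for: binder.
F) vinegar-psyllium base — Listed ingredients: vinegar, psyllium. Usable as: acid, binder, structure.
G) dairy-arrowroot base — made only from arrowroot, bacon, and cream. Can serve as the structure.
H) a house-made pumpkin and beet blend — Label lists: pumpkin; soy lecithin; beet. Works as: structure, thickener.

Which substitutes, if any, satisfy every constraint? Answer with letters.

A: has corn, so not Whole30-style — reject
B: has anchovy, so not vegan — reject
C: has cornstarch, so not Whole30-style — no
D: has gelatin, so not vegan — reject
E: not usable as a structure; has peanut, so not Whole30-style — no
F: only vinegar and psyllium; none excluded — valid
G: has cream, so not Whole30-style; has cream, so not vegan — out
H: has soy lecithin, so not Whole30-style — out

F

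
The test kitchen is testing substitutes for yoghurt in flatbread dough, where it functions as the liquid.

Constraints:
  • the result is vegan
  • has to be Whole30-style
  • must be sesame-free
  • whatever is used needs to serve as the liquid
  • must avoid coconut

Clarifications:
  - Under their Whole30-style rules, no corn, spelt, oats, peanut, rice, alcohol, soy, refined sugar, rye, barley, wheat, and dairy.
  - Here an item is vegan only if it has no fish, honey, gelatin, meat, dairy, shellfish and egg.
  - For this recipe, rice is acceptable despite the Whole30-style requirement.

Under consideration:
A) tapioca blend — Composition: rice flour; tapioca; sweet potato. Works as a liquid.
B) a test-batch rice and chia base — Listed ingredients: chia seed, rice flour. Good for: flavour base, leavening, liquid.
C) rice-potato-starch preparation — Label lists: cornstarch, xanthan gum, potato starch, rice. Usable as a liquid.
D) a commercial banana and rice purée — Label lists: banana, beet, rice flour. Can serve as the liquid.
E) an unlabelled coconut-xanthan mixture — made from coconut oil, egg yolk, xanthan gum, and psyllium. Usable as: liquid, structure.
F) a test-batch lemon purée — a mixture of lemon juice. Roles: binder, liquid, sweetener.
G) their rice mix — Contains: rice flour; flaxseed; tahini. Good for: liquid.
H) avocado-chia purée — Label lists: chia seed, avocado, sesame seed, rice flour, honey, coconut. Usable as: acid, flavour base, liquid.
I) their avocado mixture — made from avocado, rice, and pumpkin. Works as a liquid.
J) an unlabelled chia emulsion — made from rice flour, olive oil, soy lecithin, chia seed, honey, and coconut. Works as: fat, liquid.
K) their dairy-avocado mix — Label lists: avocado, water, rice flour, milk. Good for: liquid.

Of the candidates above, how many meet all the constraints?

A: rice is permitted under the Whole30-style carve-out; nothing else excluded — OK
B: rice is permitted under the Whole30-style carve-out; nothing else excluded — OK
C: has cornstarch, so not Whole30-style — no
D: rice is permitted under the Whole30-style carve-out; nothing else excluded — OK
E: has egg yolk, so not vegan; has coconut oil, so not coconut-free — out
F: only lemon juice; none excluded — valid
G: has tahini, so not sesame-free — no
H: has honey, so not vegan; has sesame seed, so not sesame-free (and 1 more) — out
I: rice is permitted under the Whole30-style carve-out; nothing else excluded — OK
J: has soy lecithin, so not Whole30-style; has honey, so not vegan (and 1 more) — reject
K: has milk, so not Whole30-style; has milk, so not vegan — no

5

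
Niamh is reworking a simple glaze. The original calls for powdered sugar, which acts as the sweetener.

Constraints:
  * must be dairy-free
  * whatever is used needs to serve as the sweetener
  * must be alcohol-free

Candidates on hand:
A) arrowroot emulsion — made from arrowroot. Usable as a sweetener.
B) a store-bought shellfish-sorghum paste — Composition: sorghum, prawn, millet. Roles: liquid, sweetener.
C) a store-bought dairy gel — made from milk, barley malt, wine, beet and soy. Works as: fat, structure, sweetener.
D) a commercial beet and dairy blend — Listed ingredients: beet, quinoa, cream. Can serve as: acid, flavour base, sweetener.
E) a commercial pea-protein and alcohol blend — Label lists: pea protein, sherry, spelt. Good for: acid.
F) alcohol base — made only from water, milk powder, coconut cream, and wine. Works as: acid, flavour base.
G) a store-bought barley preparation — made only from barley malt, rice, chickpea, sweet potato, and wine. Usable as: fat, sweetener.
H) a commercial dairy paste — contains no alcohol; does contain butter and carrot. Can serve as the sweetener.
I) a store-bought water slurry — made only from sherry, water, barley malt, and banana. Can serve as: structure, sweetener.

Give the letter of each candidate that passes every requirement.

A: only arrowroot; none excluded — keep
B: all constraints satisfied — keep
C: has wine, so not alcohol-free; has milk, so not dairy-free — no
D: has cream, so not dairy-free — no
E: not usable as a sweetener; has sherry, so not alcohol-free — no
F: not usable as a sweetener; has wine, so not alcohol-free (and 1 more) — reject
G: has wine, so not alcohol-free — no
H: has butter, so not dairy-free — out
I: has sherry, so not alcohol-free — reject

A, B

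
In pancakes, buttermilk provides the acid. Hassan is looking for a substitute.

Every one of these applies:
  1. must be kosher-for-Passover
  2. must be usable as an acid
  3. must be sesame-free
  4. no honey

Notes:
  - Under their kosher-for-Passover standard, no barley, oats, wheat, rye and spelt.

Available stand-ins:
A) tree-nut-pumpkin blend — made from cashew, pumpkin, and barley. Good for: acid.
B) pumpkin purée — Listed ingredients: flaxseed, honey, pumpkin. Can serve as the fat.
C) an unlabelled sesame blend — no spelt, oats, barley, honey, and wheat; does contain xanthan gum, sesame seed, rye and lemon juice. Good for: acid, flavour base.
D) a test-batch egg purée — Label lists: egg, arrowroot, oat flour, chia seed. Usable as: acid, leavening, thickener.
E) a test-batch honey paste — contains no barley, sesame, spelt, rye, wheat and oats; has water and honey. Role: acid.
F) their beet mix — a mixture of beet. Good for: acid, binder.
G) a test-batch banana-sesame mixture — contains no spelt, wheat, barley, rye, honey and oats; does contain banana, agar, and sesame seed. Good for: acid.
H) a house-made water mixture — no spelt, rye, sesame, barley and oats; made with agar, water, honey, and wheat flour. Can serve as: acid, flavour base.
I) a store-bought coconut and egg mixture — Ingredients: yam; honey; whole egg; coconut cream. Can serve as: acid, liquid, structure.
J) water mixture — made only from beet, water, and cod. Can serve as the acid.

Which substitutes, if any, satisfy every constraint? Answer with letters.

A: has barley, so not kosher-for-Passover — no
B: not usable as an acid; has honey, so not honey-free — no
C: has rye, so not kosher-for-Passover; has sesame seed, so not sesame-free — out
D: has oat flour, so not kosher-for-Passover — reject
E: has honey, so not honey-free — out
F: only beet; none excluded — valid
G: has sesame seed, so not sesame-free — reject
H: has wheat flour, so not kosher-for-Passover; has honey, so not honey-free — out
I: has honey, so not honey-free — out
J: no honey, kosher-for-Passover — valid

F, J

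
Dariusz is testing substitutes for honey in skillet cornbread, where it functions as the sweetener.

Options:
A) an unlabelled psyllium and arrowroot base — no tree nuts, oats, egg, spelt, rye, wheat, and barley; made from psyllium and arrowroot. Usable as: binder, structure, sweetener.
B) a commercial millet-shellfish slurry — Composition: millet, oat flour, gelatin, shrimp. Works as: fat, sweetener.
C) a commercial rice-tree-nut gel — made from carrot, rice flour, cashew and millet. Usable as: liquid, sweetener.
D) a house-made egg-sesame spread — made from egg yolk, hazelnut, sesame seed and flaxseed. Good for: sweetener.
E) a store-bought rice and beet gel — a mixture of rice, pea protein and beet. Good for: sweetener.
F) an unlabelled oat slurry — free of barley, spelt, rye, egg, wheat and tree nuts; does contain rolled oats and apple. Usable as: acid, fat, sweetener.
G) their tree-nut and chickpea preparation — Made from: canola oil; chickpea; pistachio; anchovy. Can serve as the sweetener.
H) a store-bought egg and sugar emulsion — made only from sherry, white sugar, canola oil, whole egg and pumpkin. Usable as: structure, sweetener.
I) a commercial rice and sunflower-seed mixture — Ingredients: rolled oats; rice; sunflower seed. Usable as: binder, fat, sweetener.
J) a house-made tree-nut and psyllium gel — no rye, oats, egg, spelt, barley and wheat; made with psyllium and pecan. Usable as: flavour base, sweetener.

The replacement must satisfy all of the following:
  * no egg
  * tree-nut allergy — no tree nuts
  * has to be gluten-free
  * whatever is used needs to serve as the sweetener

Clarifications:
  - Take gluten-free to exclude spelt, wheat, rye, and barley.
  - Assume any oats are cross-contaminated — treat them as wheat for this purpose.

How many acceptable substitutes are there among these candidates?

2

A: works as a sweetener, no egg, gluten-free — OK
B: has oat flour, so not gluten-free — no
C: has cashew, so not tree-nut-free — no
D: has hazelnut, so not tree-nut-free; has egg yolk, so not egg-free — no
E: all constraints satisfied — valid
F: has rolled oats, so not gluten-free — reject
G: has pistachio, so not tree-nut-free — reject
H: has whole egg, so not egg-free — no
I: has rolled oats, so not gluten-free — no
J: has pecan, so not tree-nut-free — no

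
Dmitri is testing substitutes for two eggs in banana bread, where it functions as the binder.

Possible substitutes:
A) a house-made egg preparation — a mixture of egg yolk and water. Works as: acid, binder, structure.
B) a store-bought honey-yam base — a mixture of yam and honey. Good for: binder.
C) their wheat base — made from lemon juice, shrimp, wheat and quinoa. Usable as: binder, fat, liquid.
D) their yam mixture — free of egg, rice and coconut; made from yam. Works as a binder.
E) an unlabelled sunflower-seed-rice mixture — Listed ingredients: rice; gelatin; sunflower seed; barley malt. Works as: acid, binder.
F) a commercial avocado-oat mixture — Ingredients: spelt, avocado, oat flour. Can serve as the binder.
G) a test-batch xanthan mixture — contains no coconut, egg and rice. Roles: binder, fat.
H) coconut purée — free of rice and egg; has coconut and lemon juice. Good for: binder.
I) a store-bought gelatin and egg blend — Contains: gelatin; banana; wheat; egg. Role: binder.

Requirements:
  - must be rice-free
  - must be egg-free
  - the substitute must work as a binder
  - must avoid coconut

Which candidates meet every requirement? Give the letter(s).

A: has egg yolk, so not egg-free — reject
B: every rule checks out — keep
C: shrimp and wheat etc. — none of it excluded — keep
D: no rice, no egg — keep
E: has rice, so not rice-free — out
F: works as a binder, no coconut, no egg — OK
G: works as a binder, no egg, no rice — OK
H: has coconut, so not coconut-free — out
I: has egg, so not egg-free — reject

B, C, D, F, G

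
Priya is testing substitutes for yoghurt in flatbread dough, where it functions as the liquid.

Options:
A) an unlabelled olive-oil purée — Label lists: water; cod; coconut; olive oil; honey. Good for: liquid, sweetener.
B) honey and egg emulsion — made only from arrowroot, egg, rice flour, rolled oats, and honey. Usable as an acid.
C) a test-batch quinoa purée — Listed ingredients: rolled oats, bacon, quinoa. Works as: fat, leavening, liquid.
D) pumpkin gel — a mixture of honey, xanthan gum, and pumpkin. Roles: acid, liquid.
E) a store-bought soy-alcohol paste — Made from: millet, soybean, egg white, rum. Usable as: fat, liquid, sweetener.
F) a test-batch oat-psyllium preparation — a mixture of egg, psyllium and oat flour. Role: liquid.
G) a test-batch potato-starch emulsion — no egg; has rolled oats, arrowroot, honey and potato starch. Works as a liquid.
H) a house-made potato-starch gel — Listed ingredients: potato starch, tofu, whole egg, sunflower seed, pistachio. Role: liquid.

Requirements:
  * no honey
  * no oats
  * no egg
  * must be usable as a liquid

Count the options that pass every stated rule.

0

A: has honey, so not honey-free — no
B: not usable as a liquid; has honey, so not honey-free (and 2 more) — out
C: has rolled oats, so not oat-free — out
D: has honey, so not honey-free — out
E: has egg white, so not egg-free — out
F: has egg, so not egg-free; has oat flour, so not oat-free — no
G: has honey, so not honey-free; has rolled oats, so not oat-free — no
H: has whole egg, so not egg-free — no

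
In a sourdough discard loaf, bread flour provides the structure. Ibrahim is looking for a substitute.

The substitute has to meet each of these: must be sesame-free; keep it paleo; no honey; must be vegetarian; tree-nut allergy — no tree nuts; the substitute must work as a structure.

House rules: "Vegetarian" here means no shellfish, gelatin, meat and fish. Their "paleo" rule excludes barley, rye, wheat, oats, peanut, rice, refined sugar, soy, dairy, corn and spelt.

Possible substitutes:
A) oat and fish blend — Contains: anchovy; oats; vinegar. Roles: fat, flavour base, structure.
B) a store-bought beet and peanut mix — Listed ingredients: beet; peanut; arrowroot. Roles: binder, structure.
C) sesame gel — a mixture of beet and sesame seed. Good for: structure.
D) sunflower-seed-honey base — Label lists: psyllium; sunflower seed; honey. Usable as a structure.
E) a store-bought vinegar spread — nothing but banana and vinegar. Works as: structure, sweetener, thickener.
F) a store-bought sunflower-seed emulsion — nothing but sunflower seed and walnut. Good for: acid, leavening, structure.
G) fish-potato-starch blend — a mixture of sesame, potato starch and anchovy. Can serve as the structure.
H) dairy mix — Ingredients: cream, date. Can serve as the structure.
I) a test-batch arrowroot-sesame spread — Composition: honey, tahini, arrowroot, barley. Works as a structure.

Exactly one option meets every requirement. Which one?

E

A: has anchovy, so not vegetarian; has oats, so not paleo — reject
B: has peanut, so not paleo — out
C: has sesame seed, so not sesame-free — out
D: has honey, so not honey-free — no
E: only banana and vinegar; none excluded — OK
F: has walnut, so not tree-nut-free — no
G: has anchovy, so not vegetarian; has sesame, so not sesame-free — no
H: has cream, so not paleo — no
I: has barley, so not paleo; has tahini, so not sesame-free (and 1 more) — out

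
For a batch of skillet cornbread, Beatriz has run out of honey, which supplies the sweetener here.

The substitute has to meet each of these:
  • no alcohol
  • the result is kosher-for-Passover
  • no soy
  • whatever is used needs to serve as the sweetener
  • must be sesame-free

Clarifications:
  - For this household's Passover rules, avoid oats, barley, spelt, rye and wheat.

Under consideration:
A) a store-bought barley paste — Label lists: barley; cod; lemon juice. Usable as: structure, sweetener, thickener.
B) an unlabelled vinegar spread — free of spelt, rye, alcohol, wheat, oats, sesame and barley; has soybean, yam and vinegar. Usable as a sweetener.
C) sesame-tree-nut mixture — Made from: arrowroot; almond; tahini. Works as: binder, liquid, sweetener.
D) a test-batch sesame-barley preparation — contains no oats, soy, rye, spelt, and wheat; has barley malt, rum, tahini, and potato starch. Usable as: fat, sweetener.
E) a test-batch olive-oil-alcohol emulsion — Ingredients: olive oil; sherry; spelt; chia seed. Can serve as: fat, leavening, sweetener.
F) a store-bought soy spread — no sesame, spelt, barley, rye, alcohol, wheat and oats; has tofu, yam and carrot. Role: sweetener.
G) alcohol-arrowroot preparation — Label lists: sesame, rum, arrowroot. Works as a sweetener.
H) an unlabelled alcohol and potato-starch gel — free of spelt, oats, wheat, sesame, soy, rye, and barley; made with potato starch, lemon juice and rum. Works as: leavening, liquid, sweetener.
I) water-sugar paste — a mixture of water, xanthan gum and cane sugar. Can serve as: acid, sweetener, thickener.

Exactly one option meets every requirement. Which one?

I

A: has barley, so not kosher-for-Passover — reject
B: has soybean, so not soy-free — no
C: has tahini, so not sesame-free — reject
D: has barley malt, so not kosher-for-Passover; has tahini, so not sesame-free (and 1 more) — out
E: has spelt, so not kosher-for-Passover; has sherry, so not alcohol-free — no
F: has tofu, so not soy-free — out
G: has sesame, so not sesame-free; has rum, so not alcohol-free — reject
H: has rum, so not alcohol-free — reject
I: only cane sugar, water and xanthan gum; none excluded — keep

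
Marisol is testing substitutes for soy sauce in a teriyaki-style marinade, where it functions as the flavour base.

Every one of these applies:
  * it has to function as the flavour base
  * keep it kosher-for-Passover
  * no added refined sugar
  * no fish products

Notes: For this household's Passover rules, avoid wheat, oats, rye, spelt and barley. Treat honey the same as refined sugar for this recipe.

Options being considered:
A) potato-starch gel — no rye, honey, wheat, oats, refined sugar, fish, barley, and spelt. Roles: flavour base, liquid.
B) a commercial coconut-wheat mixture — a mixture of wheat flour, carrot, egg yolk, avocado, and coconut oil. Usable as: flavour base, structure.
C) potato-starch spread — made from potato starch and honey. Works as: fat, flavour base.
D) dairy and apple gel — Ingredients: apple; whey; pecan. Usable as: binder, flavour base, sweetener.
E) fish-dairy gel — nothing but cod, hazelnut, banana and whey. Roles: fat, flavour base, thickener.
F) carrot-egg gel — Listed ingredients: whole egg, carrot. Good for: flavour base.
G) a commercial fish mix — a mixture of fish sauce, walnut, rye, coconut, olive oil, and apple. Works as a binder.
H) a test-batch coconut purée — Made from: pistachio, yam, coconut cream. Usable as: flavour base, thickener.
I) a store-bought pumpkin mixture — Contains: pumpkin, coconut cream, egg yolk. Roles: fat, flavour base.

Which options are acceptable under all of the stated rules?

A, D, F, H, I

A: every rule checks out — OK
B: has wheat flour, so not kosher-for-Passover — no
C: has honey, so not no-added-sugar — reject
D: only whey, pecan, and apple; none excluded — OK
E: has cod, so not fish-free — no
F: only whole egg and carrot; none excluded — OK
G: not usable as a flavour base; has rye, so not kosher-for-Passover (and 1 more) — out
H: only coconut cream, pistachio, and yam; none excluded — OK
I: works as a flavour base, kosher-for-Passover, no fish — OK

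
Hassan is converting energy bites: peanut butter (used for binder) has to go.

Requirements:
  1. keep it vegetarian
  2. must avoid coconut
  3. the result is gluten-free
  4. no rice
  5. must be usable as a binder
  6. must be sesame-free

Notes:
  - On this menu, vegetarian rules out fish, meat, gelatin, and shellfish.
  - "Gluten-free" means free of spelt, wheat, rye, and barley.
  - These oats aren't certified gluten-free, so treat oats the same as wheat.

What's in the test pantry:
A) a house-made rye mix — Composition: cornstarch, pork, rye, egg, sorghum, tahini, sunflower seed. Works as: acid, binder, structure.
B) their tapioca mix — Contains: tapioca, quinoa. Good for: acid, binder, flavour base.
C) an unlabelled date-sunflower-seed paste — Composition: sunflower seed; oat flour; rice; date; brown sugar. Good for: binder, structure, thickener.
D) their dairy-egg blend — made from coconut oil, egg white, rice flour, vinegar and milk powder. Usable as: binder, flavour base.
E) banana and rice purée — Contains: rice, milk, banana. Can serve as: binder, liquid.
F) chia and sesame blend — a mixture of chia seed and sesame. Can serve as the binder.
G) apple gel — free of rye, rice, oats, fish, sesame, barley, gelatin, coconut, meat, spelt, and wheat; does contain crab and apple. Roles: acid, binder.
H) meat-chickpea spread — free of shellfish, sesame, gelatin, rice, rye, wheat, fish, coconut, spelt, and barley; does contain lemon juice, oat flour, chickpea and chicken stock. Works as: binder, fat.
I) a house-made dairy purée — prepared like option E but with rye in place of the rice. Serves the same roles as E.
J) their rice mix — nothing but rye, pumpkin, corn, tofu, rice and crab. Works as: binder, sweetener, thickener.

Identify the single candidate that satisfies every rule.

A: has pork, so not vegetarian; has rye, so not gluten-free (and 1 more) — reject
B: no sesame, vegetarian — OK
C: has oat flour, so not gluten-free; has rice, so not rice-free — out
D: has coconut oil, so not coconut-free; has rice flour, so not rice-free — out
E: has rice, so not rice-free — reject
F: has sesame, so not sesame-free — no
G: has crab, so not vegetarian — no
H: has chicken stock, so not vegetarian; has oat flour, so not gluten-free — out
I: has rye, so not gluten-free — no
J: has crab, so not vegetarian; has rye, so not gluten-free (and 1 more) — no

B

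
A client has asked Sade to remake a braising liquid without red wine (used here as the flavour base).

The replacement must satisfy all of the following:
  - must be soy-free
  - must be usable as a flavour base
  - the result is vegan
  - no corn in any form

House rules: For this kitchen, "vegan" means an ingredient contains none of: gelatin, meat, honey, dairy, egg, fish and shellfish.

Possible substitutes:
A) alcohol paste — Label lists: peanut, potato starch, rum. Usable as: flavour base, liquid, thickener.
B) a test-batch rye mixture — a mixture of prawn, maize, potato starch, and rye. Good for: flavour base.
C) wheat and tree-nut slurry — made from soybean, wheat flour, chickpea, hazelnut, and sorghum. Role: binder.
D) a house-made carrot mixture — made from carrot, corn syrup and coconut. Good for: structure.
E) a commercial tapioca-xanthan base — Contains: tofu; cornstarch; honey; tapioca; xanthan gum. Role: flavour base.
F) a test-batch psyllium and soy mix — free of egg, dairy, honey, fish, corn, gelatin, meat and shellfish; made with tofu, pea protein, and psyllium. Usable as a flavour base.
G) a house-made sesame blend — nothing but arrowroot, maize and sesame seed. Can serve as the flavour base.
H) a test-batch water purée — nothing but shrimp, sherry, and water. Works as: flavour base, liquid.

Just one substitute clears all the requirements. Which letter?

A

A: works as a flavour base, no corn, vegan — valid
B: has prawn, so not vegan; has maize, so not corn-free — no
C: not usable as a flavour base; has soybean, so not soy-free — no
D: not usable as a flavour base; has corn syrup, so not corn-free — no
E: has honey, so not vegan; has tofu, so not soy-free (and 1 more) — out
F: has tofu, so not soy-free — out
G: has maize, so not corn-free — out
H: has shrimp, so not vegan — no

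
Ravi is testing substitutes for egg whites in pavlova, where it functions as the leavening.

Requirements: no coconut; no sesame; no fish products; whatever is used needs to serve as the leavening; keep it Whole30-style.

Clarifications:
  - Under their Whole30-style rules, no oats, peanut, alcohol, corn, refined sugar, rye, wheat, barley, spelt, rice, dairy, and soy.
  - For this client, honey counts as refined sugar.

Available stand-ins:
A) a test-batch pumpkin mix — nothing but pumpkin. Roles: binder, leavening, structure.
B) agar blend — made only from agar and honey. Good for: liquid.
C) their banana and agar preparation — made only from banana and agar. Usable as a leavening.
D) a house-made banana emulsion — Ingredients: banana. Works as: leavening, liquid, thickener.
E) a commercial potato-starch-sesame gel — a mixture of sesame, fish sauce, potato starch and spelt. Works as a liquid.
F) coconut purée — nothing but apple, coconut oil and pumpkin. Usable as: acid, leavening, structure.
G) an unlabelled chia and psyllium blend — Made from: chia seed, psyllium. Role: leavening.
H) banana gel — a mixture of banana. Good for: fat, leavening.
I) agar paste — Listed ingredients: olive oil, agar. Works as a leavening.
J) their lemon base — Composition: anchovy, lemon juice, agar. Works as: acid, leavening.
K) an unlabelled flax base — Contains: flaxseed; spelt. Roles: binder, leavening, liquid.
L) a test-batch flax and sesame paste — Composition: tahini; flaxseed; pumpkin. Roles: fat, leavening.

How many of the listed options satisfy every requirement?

6

A: no coconut, no sesame — keep
B: not usable as a leavening; has honey, so not Whole30-style — no
C: nothing on the exclusion list — keep
D: no fish, Whole30-style — keep
E: not usable as a leavening; has spelt, so not Whole30-style (and 2 more) — reject
F: has coconut oil, so not coconut-free — no
G: every rule checks out — keep
H: only banana; none excluded — keep
I: works as a leavening, no coconut, no sesame — keep
J: has anchovy, so not fish-free — out
K: has spelt, so not Whole30-style — reject
L: has tahini, so not sesame-free — reject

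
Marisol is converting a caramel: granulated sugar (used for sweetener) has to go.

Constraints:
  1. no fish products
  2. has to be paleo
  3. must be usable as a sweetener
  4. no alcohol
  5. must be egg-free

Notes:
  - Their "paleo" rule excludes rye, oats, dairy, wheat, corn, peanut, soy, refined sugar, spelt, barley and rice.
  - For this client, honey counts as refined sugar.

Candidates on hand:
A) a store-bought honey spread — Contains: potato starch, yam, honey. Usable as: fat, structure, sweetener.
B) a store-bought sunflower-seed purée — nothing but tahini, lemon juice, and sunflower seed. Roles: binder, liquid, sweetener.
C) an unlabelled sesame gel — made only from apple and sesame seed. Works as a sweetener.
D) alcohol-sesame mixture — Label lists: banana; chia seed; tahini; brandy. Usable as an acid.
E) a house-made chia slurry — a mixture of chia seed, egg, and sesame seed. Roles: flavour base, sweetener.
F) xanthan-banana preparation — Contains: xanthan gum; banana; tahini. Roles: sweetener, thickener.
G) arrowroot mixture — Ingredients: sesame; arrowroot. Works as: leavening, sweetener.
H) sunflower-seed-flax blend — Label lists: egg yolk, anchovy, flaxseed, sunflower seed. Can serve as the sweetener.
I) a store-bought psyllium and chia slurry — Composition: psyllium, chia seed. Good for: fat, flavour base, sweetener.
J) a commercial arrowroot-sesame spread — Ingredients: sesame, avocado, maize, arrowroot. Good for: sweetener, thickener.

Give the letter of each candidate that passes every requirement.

A: has honey, so not paleo — out
B: only tahini, lemon juice and sunflower seed; none excluded — valid
C: all constraints satisfied — valid
D: not usable as a sweetener; has brandy, so not alcohol-free — no
E: has egg, so not egg-free — out
F: only tahini, banana and xanthan gum; none excluded — OK
G: only sesame and arrowroot; none excluded — keep
H: has egg yolk, so not egg-free; has anchovy, so not fish-free — no
I: only chia seed and psyllium; none excluded — OK
J: has maize, so not paleo — reject

B, C, F, G, I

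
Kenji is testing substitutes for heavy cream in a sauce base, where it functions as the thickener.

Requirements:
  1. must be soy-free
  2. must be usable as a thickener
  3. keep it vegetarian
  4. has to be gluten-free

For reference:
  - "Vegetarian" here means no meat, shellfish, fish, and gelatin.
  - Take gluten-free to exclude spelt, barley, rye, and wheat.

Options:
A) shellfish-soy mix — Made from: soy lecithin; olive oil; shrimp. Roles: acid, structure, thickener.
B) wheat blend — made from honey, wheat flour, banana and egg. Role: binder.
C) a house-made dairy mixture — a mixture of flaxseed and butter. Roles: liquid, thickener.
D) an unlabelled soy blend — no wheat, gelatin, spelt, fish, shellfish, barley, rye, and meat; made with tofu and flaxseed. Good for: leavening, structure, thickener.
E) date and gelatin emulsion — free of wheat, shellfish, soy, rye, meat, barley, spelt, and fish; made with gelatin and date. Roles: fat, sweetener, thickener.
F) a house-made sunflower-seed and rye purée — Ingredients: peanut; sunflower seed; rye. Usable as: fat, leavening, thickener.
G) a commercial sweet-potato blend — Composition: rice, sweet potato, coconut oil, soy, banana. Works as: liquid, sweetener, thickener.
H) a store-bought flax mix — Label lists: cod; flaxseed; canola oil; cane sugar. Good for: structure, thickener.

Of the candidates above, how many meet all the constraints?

1

A: has shrimp, so not vegetarian; has soy lecithin, so not soy-free — reject
B: not usable as a thickener; has wheat flour, so not gluten-free — reject
C: only butter and flaxseed; none excluded — valid
D: has tofu, so not soy-free — reject
E: has gelatin, so not vegetarian — no
F: has rye, so not gluten-free — reject
G: has soy, so not soy-free — out
H: has cod, so not vegetarian — no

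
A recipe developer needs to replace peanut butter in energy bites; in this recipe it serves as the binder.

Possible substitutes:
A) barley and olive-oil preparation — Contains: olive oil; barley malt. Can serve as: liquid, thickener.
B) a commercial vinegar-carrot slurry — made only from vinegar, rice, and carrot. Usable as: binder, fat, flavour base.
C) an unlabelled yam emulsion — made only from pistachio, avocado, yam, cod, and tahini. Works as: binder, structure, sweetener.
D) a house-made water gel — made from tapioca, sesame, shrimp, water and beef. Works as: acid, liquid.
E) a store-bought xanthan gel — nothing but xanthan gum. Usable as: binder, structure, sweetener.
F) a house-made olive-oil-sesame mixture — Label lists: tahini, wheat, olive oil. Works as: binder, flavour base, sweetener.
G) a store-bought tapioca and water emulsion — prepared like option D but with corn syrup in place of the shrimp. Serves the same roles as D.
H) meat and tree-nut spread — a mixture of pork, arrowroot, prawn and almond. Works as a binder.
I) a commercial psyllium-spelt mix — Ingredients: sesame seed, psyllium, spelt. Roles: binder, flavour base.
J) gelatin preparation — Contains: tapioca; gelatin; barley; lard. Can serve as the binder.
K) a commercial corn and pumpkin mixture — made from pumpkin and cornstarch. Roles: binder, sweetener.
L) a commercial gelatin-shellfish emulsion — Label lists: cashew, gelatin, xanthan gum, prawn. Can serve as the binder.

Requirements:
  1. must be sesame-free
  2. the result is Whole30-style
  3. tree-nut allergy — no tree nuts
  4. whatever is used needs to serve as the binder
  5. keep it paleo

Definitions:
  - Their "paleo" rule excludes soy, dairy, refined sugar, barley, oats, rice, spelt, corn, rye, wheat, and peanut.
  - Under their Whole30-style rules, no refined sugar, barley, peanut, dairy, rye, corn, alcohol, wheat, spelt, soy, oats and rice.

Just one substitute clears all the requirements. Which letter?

E

A: not usable as a binder; has barley malt, so not paleo (and 1 more) — reject
B: has rice, so not paleo; has rice, so not Whole30-style — reject
C: has pistachio, so not tree-nut-free; has tahini, so not sesame-free — no
D: not usable as a binder; has sesame, so not sesame-free — no
E: every rule checks out — OK
F: has wheat, so not paleo; has wheat, so not Whole30-style (and 1 more) — out
G: not usable as a binder; has corn syrup, so not paleo (and 2 more) — out
H: has almond, so not tree-nut-free — out
I: has spelt, so not paleo; has spelt, so not Whole30-style (and 1 more) — reject
J: has barley, so not paleo; has barley, so not Whole30-style — out
K: has cornstarch, so not paleo; has cornstarch, so not Whole30-style — no
L: has cashew, so not tree-nut-free — reject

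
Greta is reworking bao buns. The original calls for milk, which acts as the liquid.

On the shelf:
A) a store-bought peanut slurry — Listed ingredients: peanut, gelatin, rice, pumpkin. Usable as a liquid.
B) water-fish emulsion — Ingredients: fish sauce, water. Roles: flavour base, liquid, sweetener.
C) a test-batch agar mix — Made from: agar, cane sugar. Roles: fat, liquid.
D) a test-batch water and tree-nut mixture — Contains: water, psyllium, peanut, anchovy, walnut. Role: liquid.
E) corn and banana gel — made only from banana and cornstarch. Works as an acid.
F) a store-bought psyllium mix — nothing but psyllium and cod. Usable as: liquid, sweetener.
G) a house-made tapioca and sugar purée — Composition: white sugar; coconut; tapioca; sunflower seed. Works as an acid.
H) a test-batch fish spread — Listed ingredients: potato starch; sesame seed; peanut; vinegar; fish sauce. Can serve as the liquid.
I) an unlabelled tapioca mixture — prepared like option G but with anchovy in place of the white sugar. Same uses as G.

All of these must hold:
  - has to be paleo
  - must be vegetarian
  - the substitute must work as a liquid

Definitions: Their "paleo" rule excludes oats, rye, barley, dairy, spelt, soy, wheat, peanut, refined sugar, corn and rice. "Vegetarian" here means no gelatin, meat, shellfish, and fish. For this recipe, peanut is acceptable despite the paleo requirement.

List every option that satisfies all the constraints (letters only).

none

A: has rice, so not paleo; has gelatin, so not vegetarian — reject
B: has fish sauce, so not vegetarian — out
C: has cane sugar, so not paleo — reject
D: has anchovy, so not vegetarian — reject
E: not usable as a liquid; has cornstarch, so not paleo — out
F: has cod, so not vegetarian — no
G: not usable as a liquid; has white sugar, so not paleo — out
H: has fish sauce, so not vegetarian — no
I: not usable as a liquid; has anchovy, so not vegetarian — no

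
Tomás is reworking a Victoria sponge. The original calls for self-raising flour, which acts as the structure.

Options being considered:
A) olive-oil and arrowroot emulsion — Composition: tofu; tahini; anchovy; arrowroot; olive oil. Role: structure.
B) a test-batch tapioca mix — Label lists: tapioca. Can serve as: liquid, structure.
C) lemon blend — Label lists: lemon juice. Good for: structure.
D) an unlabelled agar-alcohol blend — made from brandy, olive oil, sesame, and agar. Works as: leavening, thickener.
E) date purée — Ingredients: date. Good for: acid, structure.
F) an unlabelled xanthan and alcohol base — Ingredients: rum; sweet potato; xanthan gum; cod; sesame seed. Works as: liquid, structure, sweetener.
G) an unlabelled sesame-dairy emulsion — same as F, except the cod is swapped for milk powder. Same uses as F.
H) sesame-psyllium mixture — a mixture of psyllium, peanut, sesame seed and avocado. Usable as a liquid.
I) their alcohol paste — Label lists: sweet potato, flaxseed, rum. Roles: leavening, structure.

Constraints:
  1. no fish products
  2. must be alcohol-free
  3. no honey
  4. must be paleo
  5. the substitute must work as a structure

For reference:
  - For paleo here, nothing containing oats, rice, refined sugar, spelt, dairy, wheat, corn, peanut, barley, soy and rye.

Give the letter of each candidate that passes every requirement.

B, C, E

A: has tofu, so not paleo; has anchovy, so not fish-free — out
B: all constraints satisfied — valid
C: all constraints satisfied — valid
D: not usable as a structure; has brandy, so not alcohol-free — no
E: only date; none excluded — keep
F: has rum, so not alcohol-free; has cod, so not fish-free — no
G: has milk powder, so not paleo; has rum, so not alcohol-free — no
H: not usable as a structure; has peanut, so not paleo — out
I: has rum, so not alcohol-free — out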